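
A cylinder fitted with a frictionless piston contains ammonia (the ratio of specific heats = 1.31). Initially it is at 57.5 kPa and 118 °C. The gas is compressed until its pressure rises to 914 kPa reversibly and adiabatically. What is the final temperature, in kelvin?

Adiabatic: T₂/T₁ = (P₂/P₁)^((γ−1)/γ).
T₁ = 118 °C = 391.1 K.
T₂ = 391.1 × (914/57.5)^(0.237) = 752.7 K.

T₂ ≈ 753 K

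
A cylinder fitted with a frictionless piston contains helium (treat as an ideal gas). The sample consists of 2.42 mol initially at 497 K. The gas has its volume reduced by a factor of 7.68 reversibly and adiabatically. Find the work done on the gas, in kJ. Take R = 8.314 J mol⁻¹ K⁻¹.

For a reversible adiabat TV^(γ−1) is constant, so T₂ = T₁ (V₁/V₂)^(γ−1).
γ = 5/3 for a monatomic ideal gas, so γ−1 = 2/3.
T₂ = 497 × 7.68^(2/3) = 1935 K.
Q = 0, so ΔU = W_on_gas = nCᵥΔT with Cᵥ = R/(γ−1) = 12.47 J/(mol·K).
ΔU = 2.42 × 12.47 × (1935 − 497) = 43390 J.

W ≈ 43.4 kJ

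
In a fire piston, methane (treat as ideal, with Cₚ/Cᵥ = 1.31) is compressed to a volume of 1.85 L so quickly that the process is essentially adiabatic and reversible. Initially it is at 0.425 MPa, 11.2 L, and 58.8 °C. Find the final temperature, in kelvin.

Adiabatic: T₁V₁^(γ−1) = T₂V₂^(γ−1) ⇒ T₂ = T₁ (V₁/V₂)^(γ−1).
T₁ = 58.8 °C = 331.9 K.
T₂ = 331.9 × (11.2/1.85)^(0.31) = 580.1 K.

T₂ ≈ 580 K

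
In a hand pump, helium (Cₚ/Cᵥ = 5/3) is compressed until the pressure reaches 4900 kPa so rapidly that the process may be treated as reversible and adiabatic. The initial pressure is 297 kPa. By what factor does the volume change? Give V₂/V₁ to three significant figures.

From PV^γ = const, V₂/V₁ = (P₁/P₂)^(1/γ).
V₂/V₁ = (297/4900)^(3/5) = 0.186.

V₂/V₁ ≈ 0.186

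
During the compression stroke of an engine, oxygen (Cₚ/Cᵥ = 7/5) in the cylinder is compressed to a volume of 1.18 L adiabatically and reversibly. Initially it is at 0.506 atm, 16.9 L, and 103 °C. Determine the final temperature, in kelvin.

T₂ ≈ 1090 K

Adiabatic: T₁V₁^(γ−1) = T₂V₂^(γ−1) ⇒ T₂ = T₁ (V₁/V₂)^(γ−1).
T₁ = 103 °C = 376.1 K.
T₂ = 376.1 × (16.9/1.18)^(2/5) = 1091 K.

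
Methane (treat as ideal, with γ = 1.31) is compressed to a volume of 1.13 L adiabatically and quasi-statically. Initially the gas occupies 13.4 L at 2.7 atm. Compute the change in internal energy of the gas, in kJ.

P₂ = P₁(V₁/V₂)^γ = 2.7×(13.4/1.13)^(1.31) = 68.92 atm.
For a reversible adiabat, W_by_gas = (P₁V₁ − P₂V₂)/(γ−1).
W_by = (273600×0.0134 − 6.983×10^6×0.00113) / (0.31) = -13630 J.
Q = 0 ⇒ ΔU = −W_by = 13630 J.

ΔU ≈ 13.6 kJ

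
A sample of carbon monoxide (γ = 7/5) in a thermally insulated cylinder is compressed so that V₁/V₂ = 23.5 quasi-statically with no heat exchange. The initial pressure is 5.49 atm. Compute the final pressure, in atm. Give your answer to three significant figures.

P₂ ≈ 456 atm

Since PV^γ is constant along a reversible adiabat, P₂ = P₁ (V₁/V₂)^γ.
P₂ = 5.49 × 23.5^(7/5) = 456.1 atm.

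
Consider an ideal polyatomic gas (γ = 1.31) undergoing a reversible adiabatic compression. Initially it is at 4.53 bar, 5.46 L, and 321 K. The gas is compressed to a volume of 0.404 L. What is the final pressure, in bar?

Adiabatic: P₁V₁^γ = P₂V₂^γ ⇒ P₂ = P₁ (V₁/V₂)^γ.
P₂ = 4.53 × (5.46/0.404)^(1.31) = 137.2 bar.

P₂ ≈ 137 bar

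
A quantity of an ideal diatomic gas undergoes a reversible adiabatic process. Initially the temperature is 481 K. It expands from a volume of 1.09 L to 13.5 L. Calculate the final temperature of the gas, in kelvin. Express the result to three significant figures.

For a reversible adiabat TV^(γ−1) is constant, so T₂ = T₁ (V₁/V₂)^(γ−1).
For a diatomic ideal gas γ = 7/5, so γ−1 = 2/5.
T₂ = 481 × (1.09/13.5)^(2/5) = 175.8 K.

T₂ ≈ 176 K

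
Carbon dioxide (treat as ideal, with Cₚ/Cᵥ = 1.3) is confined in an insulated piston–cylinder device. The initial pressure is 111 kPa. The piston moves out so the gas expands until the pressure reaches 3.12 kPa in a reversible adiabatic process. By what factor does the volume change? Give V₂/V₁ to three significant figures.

From PV^γ = const, V₂/V₁ = (P₁/P₂)^(1/γ).
V₂/V₁ = (111/3.12)^(0.769) = 15.6.

V₂/V₁ ≈ 15.6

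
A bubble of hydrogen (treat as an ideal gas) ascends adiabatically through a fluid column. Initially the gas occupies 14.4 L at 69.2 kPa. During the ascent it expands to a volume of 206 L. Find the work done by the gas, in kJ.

W ≈ 1.63 kJ

γ = 7/5 for a diatomic ideal gas.
P₂ = P₁(V₁/V₂)^γ = 69.2×(14.4/206)^(7/5) = 1.669 kPa.
For a reversible adiabat, W_by_gas = (P₁V₁ − P₂V₂)/(γ−1).
W_by = (69200×0.0144 − 1669×0.206) / (2/5) = 1632 J.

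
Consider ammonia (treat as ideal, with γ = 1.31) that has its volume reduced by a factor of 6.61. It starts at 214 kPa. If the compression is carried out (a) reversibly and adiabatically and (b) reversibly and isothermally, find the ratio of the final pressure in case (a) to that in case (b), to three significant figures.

Isothermal: P_b = P₁(V₁/V₂) = 214×6.61.
Adiabatic: P_a = P₁(V₁/V₂)^γ = 214×6.61^(1.31).
P_a/P_b = (V₁/V₂)^(γ−1) = 6.61^(0.31) = 1.796.

P_adiabatic / P_isothermal ≈ 1.80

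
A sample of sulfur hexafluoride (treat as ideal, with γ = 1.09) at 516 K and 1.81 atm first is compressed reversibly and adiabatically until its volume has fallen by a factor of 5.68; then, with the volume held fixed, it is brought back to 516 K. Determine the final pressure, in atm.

P₃ ≈ 10.3 atm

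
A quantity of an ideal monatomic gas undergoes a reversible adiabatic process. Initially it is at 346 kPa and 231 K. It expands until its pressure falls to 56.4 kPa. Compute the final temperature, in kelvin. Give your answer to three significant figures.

T₂ ≈ 112 K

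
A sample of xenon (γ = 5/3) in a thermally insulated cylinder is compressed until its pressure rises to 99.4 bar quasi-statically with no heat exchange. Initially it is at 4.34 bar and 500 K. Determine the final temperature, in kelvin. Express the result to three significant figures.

T₂ ≈ 1750 K

Along an adiabat T P^((1−γ)/γ) is constant, so T₂ = T₁ (P₂/P₁)^((γ−1)/γ).
T₂ = 500 × (99.4/4.34)^(2/5) = 1750 K.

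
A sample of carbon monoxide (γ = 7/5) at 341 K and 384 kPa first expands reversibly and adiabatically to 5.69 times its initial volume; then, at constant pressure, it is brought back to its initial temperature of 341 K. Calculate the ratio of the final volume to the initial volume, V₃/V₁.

Adiabatic step: V₂/V₁ = 5.69; T₂ = T₁·(1/5.69)^(2/5) = 170.1 K.
Isobaric step: V₃/V₂ = T₃/T₂ = 341/170.1.
V₃/V₁ = (V₂/V₁)(V₃/V₂) = 5.69 × (341/170.1) = 11.41.

V₃/V₁ ≈ 11.4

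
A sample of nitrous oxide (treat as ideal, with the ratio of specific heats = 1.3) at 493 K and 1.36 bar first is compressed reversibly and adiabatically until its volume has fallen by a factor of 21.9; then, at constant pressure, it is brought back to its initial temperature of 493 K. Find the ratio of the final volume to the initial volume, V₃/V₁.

V₃/V₁ ≈ 0.0181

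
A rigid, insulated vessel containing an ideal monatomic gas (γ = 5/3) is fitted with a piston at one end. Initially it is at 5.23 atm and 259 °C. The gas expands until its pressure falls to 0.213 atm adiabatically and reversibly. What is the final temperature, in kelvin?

Adiabatic: T₂/T₁ = (P₂/P₁)^((γ−1)/γ).
T₁ = 259 °C = 532.1 K.
T₂ = 532.1 × (0.213/5.23)^(2/5) = 147.9 K.

T₂ ≈ 148 K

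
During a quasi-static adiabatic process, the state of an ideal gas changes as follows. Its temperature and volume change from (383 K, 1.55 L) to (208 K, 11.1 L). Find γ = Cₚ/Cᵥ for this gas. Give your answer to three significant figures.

γ ≈ 1.31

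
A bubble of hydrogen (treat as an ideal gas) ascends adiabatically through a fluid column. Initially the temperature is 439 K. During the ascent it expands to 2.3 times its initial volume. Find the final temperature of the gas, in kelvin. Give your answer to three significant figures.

T₂ ≈ 315 K

Adiabatic: T₁V₁^(γ−1) = T₂V₂^(γ−1) ⇒ T₂ = T₁ (V₁/V₂)^(γ−1).
For a diatomic ideal gas γ = 7/5, so γ−1 = 2/5.
T₂ = 439 × (1/2.3)^(2/5) = 314.6 K.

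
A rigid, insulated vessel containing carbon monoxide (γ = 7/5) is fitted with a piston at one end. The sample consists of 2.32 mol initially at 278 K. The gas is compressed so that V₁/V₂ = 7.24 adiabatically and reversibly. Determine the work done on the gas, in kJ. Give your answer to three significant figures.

W ≈ 16.2 kJ

For a reversible adiabat TV^(γ−1) is constant, so T₂ = T₁ (V₁/V₂)^(γ−1).
T₂ = 278 × 7.24^(2/5) = 613.7 K.
Q = 0, so ΔU = W_on_gas = nCᵥΔT with Cᵥ = R/(γ−1) = 20.79 J/(mol·K).
ΔU = 2.32 × 20.79 × (613.7 − 278) = 16190 J.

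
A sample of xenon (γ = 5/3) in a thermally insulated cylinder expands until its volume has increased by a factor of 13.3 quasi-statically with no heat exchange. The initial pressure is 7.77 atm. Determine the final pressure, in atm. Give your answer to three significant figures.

P₂ ≈ 0.104 atm

Adiabatic: P₁V₁^γ = P₂V₂^γ ⇒ P₂ = P₁ (V₁/V₂)^γ.
P₂ = 7.77 × (1/13.3)^(5/3) = 0.1041 atm.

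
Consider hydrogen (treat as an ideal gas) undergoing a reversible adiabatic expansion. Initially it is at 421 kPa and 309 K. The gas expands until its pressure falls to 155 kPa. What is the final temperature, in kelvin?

T₂ ≈ 232 K

Adiabatic: T₂/T₁ = (P₂/P₁)^((γ−1)/γ).
For a diatomic ideal gas γ = 7/5, so (γ−1)/γ = 2/7.
T₂ = 309 × (155/421)^(2/7) = 232.3 K.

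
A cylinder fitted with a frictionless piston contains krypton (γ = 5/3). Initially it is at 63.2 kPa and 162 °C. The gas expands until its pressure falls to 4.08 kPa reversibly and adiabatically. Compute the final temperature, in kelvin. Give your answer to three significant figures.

T₂ ≈ 145 K

Adiabatic: T₂/T₁ = (P₂/P₁)^((γ−1)/γ).
T₁ = 162 °C = 435.1 K.
T₂ = 435.1 × (4.08/63.2)^(2/5) = 145.4 K.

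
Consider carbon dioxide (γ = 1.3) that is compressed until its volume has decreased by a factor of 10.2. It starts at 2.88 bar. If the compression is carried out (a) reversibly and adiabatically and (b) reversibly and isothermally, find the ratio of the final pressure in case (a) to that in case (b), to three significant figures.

Isothermal: P_b = P₁(V₁/V₂) = 2.88×10.2.
Adiabatic: P_a = P₁(V₁/V₂)^γ = 2.88×10.2^(1.3).
P_a/P_b = (V₁/V₂)^(γ−1) = 10.2^(0.3) = 2.007.

P_adiabatic / P_isothermal ≈ 2.01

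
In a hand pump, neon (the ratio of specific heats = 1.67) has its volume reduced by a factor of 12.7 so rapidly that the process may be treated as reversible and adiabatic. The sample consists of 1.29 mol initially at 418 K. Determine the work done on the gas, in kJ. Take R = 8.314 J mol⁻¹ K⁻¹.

Adiabatic: T₁V₁^(γ−1) = T₂V₂^(γ−1) ⇒ T₂ = T₁ (V₁/V₂)^(γ−1).
T₂ = 418 × 12.7^(0.67) = 2295 K.
Q = 0, so ΔU = W_on_gas = nCᵥΔT with Cᵥ = R/(γ−1) = 12.41 J/(mol·K).
ΔU = 1.29 × 12.41 × (2295 − 418) = 30040 J.

W ≈ 30.0 kJ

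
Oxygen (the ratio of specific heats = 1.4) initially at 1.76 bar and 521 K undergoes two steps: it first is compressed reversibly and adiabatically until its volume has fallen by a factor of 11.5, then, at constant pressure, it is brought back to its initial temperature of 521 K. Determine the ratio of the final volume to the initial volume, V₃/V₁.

V₃/V₁ ≈ 0.0327

Adiabatic step: V₂/V₁ = 0.08696; T₂ = T₁·11.5^(0.4) = 1384 K.
Isobaric step: V₃/V₂ = T₃/T₂ = 521/1384.
V₃/V₁ = (V₂/V₁)(V₃/V₂) = 0.08696 × (521/1384) = 0.03274.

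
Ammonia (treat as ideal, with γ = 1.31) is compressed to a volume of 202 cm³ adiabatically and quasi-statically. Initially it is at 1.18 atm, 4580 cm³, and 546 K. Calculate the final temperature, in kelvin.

T₂ ≈ 1440 K

Adiabatic: T₁V₁^(γ−1) = T₂V₂^(γ−1) ⇒ T₂ = T₁ (V₁/V₂)^(γ−1).
T₂ = 546 × (4580/202)^(0.31) = 1437 K.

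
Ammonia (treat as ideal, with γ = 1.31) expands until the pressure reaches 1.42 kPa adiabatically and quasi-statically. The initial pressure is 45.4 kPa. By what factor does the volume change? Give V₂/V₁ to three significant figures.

V₂/V₁ ≈ 14.1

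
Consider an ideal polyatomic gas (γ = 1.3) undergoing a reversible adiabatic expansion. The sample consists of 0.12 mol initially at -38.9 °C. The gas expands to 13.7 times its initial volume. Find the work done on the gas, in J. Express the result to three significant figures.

W ≈ -424 J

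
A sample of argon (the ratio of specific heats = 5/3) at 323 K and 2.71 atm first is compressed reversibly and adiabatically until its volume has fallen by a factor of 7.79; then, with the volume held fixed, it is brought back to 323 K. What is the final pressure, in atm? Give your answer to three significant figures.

P₃ ≈ 21.1 atm

Adiabatic step (PV^γ = const): P₂ = 2.71×7.79^(5/3) = 82.96 atm; T₂ = 323×7.79^(2/3) = 1269 K.
Isochoric: P₃ = P₂(T₃/T₂) = 82.96 × (323/1269) = 21.11 atm.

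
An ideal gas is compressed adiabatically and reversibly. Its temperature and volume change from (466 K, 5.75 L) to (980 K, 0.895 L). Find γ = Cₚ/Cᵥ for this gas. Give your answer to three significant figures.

γ ≈ 1.40

TV^(γ−1) = const ⇒ γ − 1 = ln(T₂/T₁) / ln(V₁/V₂).
γ = 1 + ln(980/466) / ln(5.75/0.895) = 1.4.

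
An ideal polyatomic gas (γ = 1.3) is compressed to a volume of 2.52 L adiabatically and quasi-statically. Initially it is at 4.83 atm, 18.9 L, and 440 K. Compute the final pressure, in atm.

Adiabatic: P₁V₁^γ = P₂V₂^γ ⇒ P₂ = P₁ (V₁/V₂)^γ.
P₂ = 4.83 × (18.9/2.52)^(1.3) = 66.3 atm.

P₂ ≈ 66.3 atm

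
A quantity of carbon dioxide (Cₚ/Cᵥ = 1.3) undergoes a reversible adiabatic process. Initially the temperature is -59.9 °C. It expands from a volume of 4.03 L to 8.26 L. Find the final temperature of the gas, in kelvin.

T₂ ≈ 172 K

Adiabatic: T₁V₁^(γ−1) = T₂V₂^(γ−1) ⇒ T₂ = T₁ (V₁/V₂)^(γ−1).
T₁ = -59.9 °C = 213.2 K.
T₂ = 213.2 × (4.03/8.26)^(0.3) = 171.9 K.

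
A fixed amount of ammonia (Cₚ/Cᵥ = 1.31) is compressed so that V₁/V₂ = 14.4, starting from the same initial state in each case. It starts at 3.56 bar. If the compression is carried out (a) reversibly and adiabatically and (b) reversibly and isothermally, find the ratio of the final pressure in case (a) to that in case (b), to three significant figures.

Isothermal: P_b = P₁(V₁/V₂) = 3.56×14.4.
Adiabatic: P_a = P₁(V₁/V₂)^γ = 3.56×14.4^(1.31).
P_a/P_b = (V₁/V₂)^(γ−1) = 14.4^(0.31) = 2.286.

P_adiabatic / P_isothermal ≈ 2.29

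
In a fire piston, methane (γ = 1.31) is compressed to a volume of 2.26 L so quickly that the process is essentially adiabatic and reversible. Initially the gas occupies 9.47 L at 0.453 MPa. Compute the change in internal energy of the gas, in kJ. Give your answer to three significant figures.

ΔU ≈ 7.74 kJ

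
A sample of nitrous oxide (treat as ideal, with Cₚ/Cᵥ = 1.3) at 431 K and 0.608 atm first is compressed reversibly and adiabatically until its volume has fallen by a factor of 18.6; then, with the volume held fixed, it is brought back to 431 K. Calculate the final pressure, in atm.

Adiabatic step (PV^γ = const): P₂ = 0.608×18.6^(1.3) = 27.18 atm; T₂ = 431×18.6^(0.3) = 1036 K.
Isochoric: P₃ = P₂(T₃/T₂) = 27.18 × (431/1036) = 11.31 atm.

P₃ ≈ 11.3 atm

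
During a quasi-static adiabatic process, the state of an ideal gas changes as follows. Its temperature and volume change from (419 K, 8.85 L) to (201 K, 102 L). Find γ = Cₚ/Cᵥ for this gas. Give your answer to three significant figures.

γ ≈ 1.30

TV^(γ−1) = const ⇒ γ − 1 = ln(T₂/T₁) / ln(V₁/V₂).
γ = 1 + ln(201/419) / ln(8.85/102) = 1.3.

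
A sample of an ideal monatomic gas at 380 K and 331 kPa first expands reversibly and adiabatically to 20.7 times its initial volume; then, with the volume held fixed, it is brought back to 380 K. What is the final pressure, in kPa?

For a monatomic ideal gas γ = 5/3.
Adiabatic step (PV^γ = const): P₂ = 331×(1/20.7)^(5/3) = 2.121 kPa; T₂ = 380×(1/20.7)^(2/3) = 50.4 K.
Isochoric: P₃ = P₂(T₃/T₂) = 2.121 × (380/50.4) = 15.99 kPa.

P₃ ≈ 16.0 kPa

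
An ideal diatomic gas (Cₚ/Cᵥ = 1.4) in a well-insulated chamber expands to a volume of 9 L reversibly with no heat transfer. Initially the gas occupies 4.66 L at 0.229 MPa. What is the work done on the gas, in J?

W ≈ -618 J

P₂ = P₁(V₁/V₂)^γ = 0.229×(4.66/9)^(1.4) = 0.09112 MPa.
For a reversible adiabat, W_by_gas = (P₁V₁ − P₂V₂)/(γ−1).
W_by = (229000×0.00466 − 91120×0.009) / (0.4) = 617.5 J.
W_on_gas = −W_by = -617.5 J.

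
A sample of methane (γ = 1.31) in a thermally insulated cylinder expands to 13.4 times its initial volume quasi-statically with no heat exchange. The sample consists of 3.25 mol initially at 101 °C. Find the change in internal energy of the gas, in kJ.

For a reversible adiabat TV^(γ−1) is constant, so T₂ = T₁ (V₁/V₂)^(γ−1).
T₁ = 101 °C = 374.1 K.
T₂ = 374.1 × (1/13.4)^(0.31) = 167.4 K.
Q = 0, so ΔU = W_on_gas = nCᵥΔT with Cᵥ = R/(γ−1) = 26.82 J/(mol·K).
ΔU = 3.25 × 26.82 × (167.4 − 374.1) = -18020 J.

ΔU ≈ -18.0 kJ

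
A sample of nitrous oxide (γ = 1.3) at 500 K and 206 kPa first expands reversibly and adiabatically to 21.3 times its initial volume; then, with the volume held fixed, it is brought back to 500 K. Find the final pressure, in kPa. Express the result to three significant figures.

Adiabatic step (PV^γ = const): P₂ = 206×(1/21.3)^(1.3) = 3.863 kPa; T₂ = 500×(1/21.3)^(0.3) = 199.7 K.
Isochoric: P₃ = P₂(T₃/T₂) = 3.863 × (500/199.7) = 9.671 kPa.

P₃ ≈ 9.67 kPa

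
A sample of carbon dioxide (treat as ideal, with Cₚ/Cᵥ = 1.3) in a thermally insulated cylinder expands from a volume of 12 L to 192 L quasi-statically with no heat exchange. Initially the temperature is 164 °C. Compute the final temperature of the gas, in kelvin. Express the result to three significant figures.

Adiabatic: T₁V₁^(γ−1) = T₂V₂^(γ−1) ⇒ T₂ = T₁ (V₁/V₂)^(γ−1).
T₁ = 164 °C = 437.1 K.
T₂ = 437.1 × (12/192)^(0.3) = 190.3 K.

T₂ ≈ 190 K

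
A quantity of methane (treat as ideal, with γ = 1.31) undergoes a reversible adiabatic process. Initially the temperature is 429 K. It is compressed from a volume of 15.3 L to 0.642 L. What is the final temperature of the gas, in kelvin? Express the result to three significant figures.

Adiabatic: T₁V₁^(γ−1) = T₂V₂^(γ−1) ⇒ T₂ = T₁ (V₁/V₂)^(γ−1).
T₂ = 429 × (15.3/0.642)^(0.31) = 1147 K.

T₂ ≈ 1150 K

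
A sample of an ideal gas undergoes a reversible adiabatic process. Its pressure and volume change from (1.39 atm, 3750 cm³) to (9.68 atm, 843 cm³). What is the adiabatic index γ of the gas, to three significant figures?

PV^γ = const ⇒ γ = ln(P₂/P₁) / ln(V₁/V₂).
γ = ln(9.68/1.39) / ln(3750/843) = 1.3.

γ ≈ 1.30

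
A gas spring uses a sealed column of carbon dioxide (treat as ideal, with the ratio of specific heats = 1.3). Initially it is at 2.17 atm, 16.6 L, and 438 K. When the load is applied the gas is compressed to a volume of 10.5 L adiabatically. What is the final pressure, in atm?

P₂ ≈ 3.94 atm

Adiabatic: P₁V₁^γ = P₂V₂^γ ⇒ P₂ = P₁ (V₁/V₂)^γ.
P₂ = 2.17 × (16.6/10.5)^(1.3) = 3.936 atm.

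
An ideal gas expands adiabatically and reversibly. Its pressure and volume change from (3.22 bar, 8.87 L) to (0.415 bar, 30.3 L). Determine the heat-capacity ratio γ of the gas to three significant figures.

γ ≈ 1.67

PV^γ = const ⇒ γ = ln(P₂/P₁) / ln(V₁/V₂).
γ = ln(0.415/3.22) / ln(8.87/30.3) = 1.668.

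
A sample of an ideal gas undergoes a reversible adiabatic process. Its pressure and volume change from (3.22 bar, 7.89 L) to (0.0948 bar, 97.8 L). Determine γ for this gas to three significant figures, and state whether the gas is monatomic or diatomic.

PV^γ = const ⇒ γ = ln(P₂/P₁) / ln(V₁/V₂).
γ = ln(0.0948/3.22) / ln(7.89/97.8) = 1.4.
γ ≈ 1.40 is close to 7/5, so the gas is diatomic.

γ ≈ 1.40; diatomic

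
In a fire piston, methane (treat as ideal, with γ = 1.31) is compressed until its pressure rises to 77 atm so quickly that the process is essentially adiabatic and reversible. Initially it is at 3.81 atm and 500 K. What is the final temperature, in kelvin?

Adiabatic: T₂/T₁ = (P₂/P₁)^((γ−1)/γ).
T₂ = 500 × (77/3.81)^(0.237) = 1018 K.

T₂ ≈ 1020 K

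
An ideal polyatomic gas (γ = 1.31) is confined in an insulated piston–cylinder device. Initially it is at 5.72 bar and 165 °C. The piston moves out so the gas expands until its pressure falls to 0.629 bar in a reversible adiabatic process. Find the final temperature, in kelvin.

T₂ ≈ 260 K

Adiabatic: T₂/T₁ = (P₂/P₁)^((γ−1)/γ).
T₁ = 165 °C = 438.1 K.
T₂ = 438.1 × (0.629/5.72)^(0.237) = 259.9 K.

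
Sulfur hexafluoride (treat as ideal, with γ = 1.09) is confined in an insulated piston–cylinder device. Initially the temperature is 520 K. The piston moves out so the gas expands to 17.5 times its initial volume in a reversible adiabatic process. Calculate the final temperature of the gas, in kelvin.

Adiabatic: T₁V₁^(γ−1) = T₂V₂^(γ−1) ⇒ T₂ = T₁ (V₁/V₂)^(γ−1).
T₂ = 520 × (1/17.5)^(0.09) = 401.9 K.

T₂ ≈ 402 K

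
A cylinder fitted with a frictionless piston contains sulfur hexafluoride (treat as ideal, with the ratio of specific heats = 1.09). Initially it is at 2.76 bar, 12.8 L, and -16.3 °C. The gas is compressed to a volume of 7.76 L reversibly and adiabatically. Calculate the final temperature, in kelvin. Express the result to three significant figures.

Adiabatic: T₁V₁^(γ−1) = T₂V₂^(γ−1) ⇒ T₂ = T₁ (V₁/V₂)^(γ−1).
T₁ = -16.3 °C = 256.8 K.
T₂ = 256.8 × (12.8/7.76)^(0.09) = 268.7 K.

T₂ ≈ 269 K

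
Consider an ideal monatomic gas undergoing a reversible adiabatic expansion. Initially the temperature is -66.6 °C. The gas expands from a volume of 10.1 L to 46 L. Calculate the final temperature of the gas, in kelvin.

T₂ ≈ 75.2 K

Adiabatic: T₁V₁^(γ−1) = T₂V₂^(γ−1) ⇒ T₂ = T₁ (V₁/V₂)^(γ−1).
For a monatomic ideal gas γ = 5/3, so γ−1 = 2/3.
T₁ = -66.6 °C = 206.5 K.
T₂ = 206.5 × (10.1/46)^(2/3) = 75.17 K.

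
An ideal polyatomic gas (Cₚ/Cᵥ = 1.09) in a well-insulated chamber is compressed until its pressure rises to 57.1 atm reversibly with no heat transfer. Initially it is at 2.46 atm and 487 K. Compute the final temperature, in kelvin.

T₂ ≈ 631 K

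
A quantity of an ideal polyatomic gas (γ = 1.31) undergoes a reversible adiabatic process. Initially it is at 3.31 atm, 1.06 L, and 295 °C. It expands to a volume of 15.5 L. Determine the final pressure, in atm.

P₂ ≈ 0.0985 atm

Adiabatic: P₁V₁^γ = P₂V₂^γ ⇒ P₂ = P₁ (V₁/V₂)^γ.
P₂ = 3.31 × (1.06/15.5)^(1.31) = 0.09855 atm.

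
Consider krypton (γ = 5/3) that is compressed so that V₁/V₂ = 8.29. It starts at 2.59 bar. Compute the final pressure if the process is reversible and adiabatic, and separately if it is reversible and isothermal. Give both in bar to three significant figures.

adiabatic: 87.9 bar; isothermal: 21.5 bar

Isothermal: P₂ = P₁(V₁/V₂) = 2.59×8.29 = 21.47 bar.
Adiabatic: P₂ = P₁(V₁/V₂)^γ = 2.59×8.29^(5/3) = 87.95 bar.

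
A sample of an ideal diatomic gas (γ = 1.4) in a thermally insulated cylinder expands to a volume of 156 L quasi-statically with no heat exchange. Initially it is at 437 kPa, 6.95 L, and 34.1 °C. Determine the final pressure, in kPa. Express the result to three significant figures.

P₂ ≈ 5.61 kPa

Adiabatic: P₁V₁^γ = P₂V₂^γ ⇒ P₂ = P₁ (V₁/V₂)^γ.
P₂ = 437 × (6.95/156)^(1.4) = 5.609 kPa.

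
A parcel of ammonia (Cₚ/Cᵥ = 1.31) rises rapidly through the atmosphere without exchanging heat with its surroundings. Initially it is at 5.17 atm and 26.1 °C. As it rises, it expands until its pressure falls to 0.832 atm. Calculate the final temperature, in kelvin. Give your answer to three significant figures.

T₂ ≈ 194 K

Adiabatic: T₂/T₁ = (P₂/P₁)^((γ−1)/γ).
T₁ = 26.1 °C = 299.2 K.
T₂ = 299.2 × (0.832/5.17)^(0.237) = 194.2 K.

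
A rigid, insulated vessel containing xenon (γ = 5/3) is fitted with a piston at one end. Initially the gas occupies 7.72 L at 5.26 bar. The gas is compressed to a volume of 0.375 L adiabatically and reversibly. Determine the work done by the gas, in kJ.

P₂ = P₁(V₁/V₂)^γ = 5.26×(7.72/0.375)^(5/3) = 813.4 bar.
For a reversible adiabat, W_by_gas = (P₁V₁ − P₂V₂)/(γ−1).
W_by = (526000×0.00772 − 8.134×10^7×0.000375) / (2/3) = -39660 J.

W ≈ -39.7 kJ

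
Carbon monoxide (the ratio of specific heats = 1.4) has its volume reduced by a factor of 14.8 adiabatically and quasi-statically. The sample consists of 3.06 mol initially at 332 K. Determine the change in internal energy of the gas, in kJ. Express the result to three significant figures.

ΔU ≈ 40.9 kJ

Adiabatic: T₁V₁^(γ−1) = T₂V₂^(γ−1) ⇒ T₂ = T₁ (V₁/V₂)^(γ−1).
T₂ = 332 × 14.8^(0.4) = 975.5 K.
Q = 0, so ΔU = W_on_gas = nCᵥΔT with Cᵥ = R/(γ−1) = 20.79 J/(mol·K).
ΔU = 3.06 × 20.79 × (975.5 − 332) = 40930 J.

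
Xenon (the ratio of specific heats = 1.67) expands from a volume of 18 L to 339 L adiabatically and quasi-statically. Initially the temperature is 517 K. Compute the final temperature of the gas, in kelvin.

Adiabatic: T₁V₁^(γ−1) = T₂V₂^(γ−1) ⇒ T₂ = T₁ (V₁/V₂)^(γ−1).
T₂ = 517 × (18/339)^(0.67) = 72.33 K.

T₂ ≈ 72.3 K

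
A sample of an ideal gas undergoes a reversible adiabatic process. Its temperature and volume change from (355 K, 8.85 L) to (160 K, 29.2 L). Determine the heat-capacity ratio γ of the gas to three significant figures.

TV^(γ−1) = const ⇒ γ − 1 = ln(T₂/T₁) / ln(V₁/V₂).
γ = 1 + ln(160/355) / ln(8.85/29.2) = 1.668.

γ ≈ 1.67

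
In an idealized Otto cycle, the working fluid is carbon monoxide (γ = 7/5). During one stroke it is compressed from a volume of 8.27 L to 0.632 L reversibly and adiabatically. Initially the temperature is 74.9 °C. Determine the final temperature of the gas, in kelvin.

T₂ ≈ 974 K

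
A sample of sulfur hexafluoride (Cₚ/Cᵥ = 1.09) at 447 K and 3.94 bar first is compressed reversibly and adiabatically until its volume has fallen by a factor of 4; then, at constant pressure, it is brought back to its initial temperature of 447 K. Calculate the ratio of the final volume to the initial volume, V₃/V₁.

Adiabatic step: V₂/V₁ = 0.25; T₂ = T₁·4^(0.09) = 506.4 K.
Isobaric step: V₃/V₂ = T₃/T₂ = 447/506.4.
V₃/V₁ = (V₂/V₁)(V₃/V₂) = 0.25 × (447/506.4) = 0.2207.

V₃/V₁ ≈ 0.221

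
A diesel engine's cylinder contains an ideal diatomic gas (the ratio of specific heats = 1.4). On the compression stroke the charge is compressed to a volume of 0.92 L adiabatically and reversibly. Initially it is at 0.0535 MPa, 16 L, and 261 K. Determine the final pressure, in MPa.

Since PV^γ is constant along a reversible adiabat, P₂ = P₁ (V₁/V₂)^γ.
P₂ = 0.0535 × (16/0.92)^(1.4) = 2.916 MPa.

P₂ ≈ 2.92 MPa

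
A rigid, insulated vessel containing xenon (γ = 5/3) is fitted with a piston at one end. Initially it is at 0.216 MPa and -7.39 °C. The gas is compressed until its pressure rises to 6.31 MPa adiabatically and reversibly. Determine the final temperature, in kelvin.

Along an adiabat T P^((1−γ)/γ) is constant, so T₂ = T₁ (P₂/P₁)^((γ−1)/γ).
T₁ = -7.39 °C = 265.8 K.
T₂ = 265.8 × (6.31/0.216)^(2/5) = 1025 K.

T₂ ≈ 1020 K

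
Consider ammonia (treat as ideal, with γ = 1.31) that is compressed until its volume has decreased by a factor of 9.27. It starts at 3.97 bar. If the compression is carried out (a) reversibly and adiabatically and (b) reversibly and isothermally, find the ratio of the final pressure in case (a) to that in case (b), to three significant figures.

P_adiabatic / P_isothermal ≈ 1.99

Isothermal: P_b = P₁(V₁/V₂) = 3.97×9.27.
Adiabatic: P_a = P₁(V₁/V₂)^γ = 3.97×9.27^(1.31).
P_a/P_b = (V₁/V₂)^(γ−1) = 9.27^(0.31) = 1.994.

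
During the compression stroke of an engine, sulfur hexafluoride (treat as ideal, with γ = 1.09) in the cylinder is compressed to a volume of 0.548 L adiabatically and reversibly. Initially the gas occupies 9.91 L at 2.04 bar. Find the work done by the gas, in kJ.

P₂ = P₁(V₁/V₂)^γ = 2.04×(9.91/0.548)^(1.09) = 47.87 bar.
For a reversible adiabat, W_by_gas = (P₁V₁ − P₂V₂)/(γ−1).
W_by = (204000×0.00991 − 4.787×10^6×0.000548) / (0.09) = -6686 J.

W ≈ -6.69 kJ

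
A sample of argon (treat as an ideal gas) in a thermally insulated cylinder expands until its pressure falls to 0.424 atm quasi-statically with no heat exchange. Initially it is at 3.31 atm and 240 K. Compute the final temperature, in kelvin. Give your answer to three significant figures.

Along an adiabat T P^((1−γ)/γ) is constant, so T₂ = T₁ (P₂/P₁)^((γ−1)/γ).
For a monatomic ideal gas γ = 5/3, so (γ−1)/γ = 2/5.
T₂ = 240 × (0.424/3.31)^(2/5) = 105.5 K.

T₂ ≈ 105 K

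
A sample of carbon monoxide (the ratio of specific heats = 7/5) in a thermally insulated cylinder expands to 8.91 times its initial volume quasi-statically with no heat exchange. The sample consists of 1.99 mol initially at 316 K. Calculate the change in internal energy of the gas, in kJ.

ΔU ≈ -7.62 kJ

For a reversible adiabat TV^(γ−1) is constant, so T₂ = T₁ (V₁/V₂)^(γ−1).
T₂ = 316 × (1/8.91)^(2/5) = 131.7 K.
Q = 0, so ΔU = W_on_gas = nCᵥΔT with Cᵥ = R/(γ−1) = 20.79 J/(mol·K).
ΔU = 1.99 × 20.79 × (131.7 − 316) = -7621 J.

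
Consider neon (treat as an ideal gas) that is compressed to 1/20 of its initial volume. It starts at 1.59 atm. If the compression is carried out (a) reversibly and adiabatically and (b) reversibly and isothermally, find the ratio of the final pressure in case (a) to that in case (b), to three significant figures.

For a monatomic ideal gas γ = 5/3.
Isothermal: P_b = P₁(V₁/V₂) = 1.59×20.
Adiabatic: P_a = P₁(V₁/V₂)^γ = 1.59×20^(5/3).
P_a/P_b = (V₁/V₂)^(γ−1) = 20^(2/3) = 7.368.

P_adiabatic / P_isothermal ≈ 7.37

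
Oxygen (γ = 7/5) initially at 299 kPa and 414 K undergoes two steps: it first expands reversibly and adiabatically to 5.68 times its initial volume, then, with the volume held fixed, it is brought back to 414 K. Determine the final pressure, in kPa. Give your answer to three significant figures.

P₃ ≈ 52.6 kPa

Adiabatic step (PV^γ = const): P₂ = 299×(1/5.68)^(7/5) = 26.28 kPa; T₂ = 414×(1/5.68)^(2/5) = 206.7 K.
Isochoric: P₃ = P₂(T₃/T₂) = 26.28 × (414/206.7) = 52.64 kPa.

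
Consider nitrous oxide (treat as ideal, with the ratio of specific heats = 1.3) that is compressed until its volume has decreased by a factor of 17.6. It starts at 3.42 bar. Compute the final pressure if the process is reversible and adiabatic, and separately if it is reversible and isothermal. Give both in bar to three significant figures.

Isothermal: P₂ = P₁(V₁/V₂) = 3.42×17.6 = 60.19 bar.
Adiabatic: P₂ = P₁(V₁/V₂)^γ = 3.42×17.6^(1.3) = 142.3 bar.

adiabatic: 142 bar; isothermal: 60.2 bar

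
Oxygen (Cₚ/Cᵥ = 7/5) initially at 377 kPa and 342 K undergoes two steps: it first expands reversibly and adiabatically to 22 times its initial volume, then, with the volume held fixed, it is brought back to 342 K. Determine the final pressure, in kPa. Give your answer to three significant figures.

P₃ ≈ 17.1 kPa

Adiabatic step (PV^γ = const): P₂ = 377×(1/22)^(7/5) = 4.977 kPa; T₂ = 342×(1/22)^(2/5) = 99.32 K.
Isochoric: P₃ = P₂(T₃/T₂) = 4.977 × (342/99.32) = 17.14 kPa.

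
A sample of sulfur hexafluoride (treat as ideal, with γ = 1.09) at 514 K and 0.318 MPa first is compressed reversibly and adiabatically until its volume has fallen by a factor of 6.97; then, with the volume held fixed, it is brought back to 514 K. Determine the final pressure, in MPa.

Adiabatic step (PV^γ = const): P₂ = 0.318×6.97^(1.09) = 2.64 MPa; T₂ = 514×6.97^(0.09) = 612.1 K.
Isochoric: P₃ = P₂(T₃/T₂) = 2.64 × (514/612.1) = 2.216 MPa.

P₃ ≈ 2.22 MPa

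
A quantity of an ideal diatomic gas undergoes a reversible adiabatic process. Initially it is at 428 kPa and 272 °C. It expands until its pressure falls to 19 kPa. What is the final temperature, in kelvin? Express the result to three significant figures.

Along an adiabat T P^((1−γ)/γ) is constant, so T₂ = T₁ (P₂/P₁)^((γ−1)/γ).
For a diatomic ideal gas γ = 7/5, so (γ−1)/γ = 2/7.
T₁ = 272 °C = 545.1 K.
T₂ = 545.1 × (19/428)^(2/7) = 223.9 K.

T₂ ≈ 224 K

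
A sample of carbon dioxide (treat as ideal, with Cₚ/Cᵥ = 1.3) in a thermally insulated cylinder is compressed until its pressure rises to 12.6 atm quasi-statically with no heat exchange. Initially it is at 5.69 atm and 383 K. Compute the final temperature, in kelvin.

Adiabatic: T₂/T₁ = (P₂/P₁)^((γ−1)/γ).
T₂ = 383 × (12.6/5.69)^(0.231) = 460.1 K.

T₂ ≈ 460 K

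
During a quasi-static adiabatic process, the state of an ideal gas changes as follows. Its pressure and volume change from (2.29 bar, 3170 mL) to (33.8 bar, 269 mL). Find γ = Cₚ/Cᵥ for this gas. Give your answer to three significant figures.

PV^γ = const ⇒ γ = ln(P₂/P₁) / ln(V₁/V₂).
γ = ln(33.8/2.29) / ln(3170/269) = 1.091.

γ ≈ 1.09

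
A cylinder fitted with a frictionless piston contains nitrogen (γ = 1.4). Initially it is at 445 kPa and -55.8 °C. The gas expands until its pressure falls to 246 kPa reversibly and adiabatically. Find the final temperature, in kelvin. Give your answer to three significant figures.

Along an adiabat T P^((1−γ)/γ) is constant, so T₂ = T₁ (P₂/P₁)^((γ−1)/γ).
T₁ = -55.8 °C = 217.3 K.
T₂ = 217.3 × (246/445)^(0.286) = 183.5 K.

T₂ ≈ 183 K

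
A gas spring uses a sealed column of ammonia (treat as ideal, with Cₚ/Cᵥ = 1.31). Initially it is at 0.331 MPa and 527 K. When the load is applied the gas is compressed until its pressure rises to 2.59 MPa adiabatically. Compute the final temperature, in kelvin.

Adiabatic: T₂/T₁ = (P₂/P₁)^((γ−1)/γ).
T₂ = 527 × (2.59/0.331)^(0.237) = 857.5 K.

T₂ ≈ 858 K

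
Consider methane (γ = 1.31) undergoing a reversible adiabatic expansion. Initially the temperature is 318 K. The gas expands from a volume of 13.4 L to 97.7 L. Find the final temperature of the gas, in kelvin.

T₂ ≈ 172 K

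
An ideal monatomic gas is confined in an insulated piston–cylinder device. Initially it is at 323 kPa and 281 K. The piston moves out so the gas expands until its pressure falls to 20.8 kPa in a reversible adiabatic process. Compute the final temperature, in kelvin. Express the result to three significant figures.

T₂ ≈ 93.8 K

Along an adiabat T P^((1−γ)/γ) is constant, so T₂ = T₁ (P₂/P₁)^((γ−1)/γ).
For a monatomic ideal gas γ = 5/3, so (γ−1)/γ = 2/5.
T₂ = 281 × (20.8/323)^(2/5) = 93.81 K.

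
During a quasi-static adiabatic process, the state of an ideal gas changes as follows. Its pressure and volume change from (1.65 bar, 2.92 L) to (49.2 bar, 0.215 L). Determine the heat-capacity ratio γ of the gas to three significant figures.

PV^γ = const ⇒ γ = ln(P₂/P₁) / ln(V₁/V₂).
γ = ln(49.2/1.65) / ln(2.92/0.215) = 1.301.

γ ≈ 1.30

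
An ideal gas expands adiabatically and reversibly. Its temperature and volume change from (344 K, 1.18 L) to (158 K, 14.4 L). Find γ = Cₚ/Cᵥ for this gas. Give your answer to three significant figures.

γ ≈ 1.31

TV^(γ−1) = const ⇒ γ − 1 = ln(T₂/T₁) / ln(V₁/V₂).
γ = 1 + ln(158/344) / ln(1.18/14.4) = 1.311.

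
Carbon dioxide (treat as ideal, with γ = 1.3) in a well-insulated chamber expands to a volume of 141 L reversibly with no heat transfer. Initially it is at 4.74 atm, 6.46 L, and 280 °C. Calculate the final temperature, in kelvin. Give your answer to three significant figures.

Adiabatic: T₁V₁^(γ−1) = T₂V₂^(γ−1) ⇒ T₂ = T₁ (V₁/V₂)^(γ−1).
T₁ = 280 °C = 553.1 K.
T₂ = 553.1 × (6.46/141)^(0.3) = 219.4 K.

T₂ ≈ 219 K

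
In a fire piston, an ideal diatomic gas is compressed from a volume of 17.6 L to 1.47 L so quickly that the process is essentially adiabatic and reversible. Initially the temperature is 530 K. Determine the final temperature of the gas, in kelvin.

For a reversible adiabat TV^(γ−1) is constant, so T₂ = T₁ (V₁/V₂)^(γ−1).
For a diatomic ideal gas γ = 7/5, so γ−1 = 2/5.
T₂ = 530 × (17.6/1.47)^(2/5) = 1431 K.

T₂ ≈ 1430 K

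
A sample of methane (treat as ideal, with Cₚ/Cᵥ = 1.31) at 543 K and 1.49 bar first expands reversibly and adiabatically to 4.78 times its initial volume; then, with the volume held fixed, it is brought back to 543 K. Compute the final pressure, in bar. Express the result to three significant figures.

Adiabatic step (PV^γ = const): P₂ = 1.49×(1/4.78)^(1.31) = 0.1919 bar; T₂ = 543×(1/4.78)^(0.31) = 334.3 K.
Isochoric: P₃ = P₂(T₃/T₂) = 0.1919 × (543/334.3) = 0.3117 bar.

P₃ ≈ 0.312 bar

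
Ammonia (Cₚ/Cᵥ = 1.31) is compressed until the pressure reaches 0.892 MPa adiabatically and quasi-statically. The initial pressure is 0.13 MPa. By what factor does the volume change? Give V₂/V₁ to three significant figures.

V₂/V₁ ≈ 0.230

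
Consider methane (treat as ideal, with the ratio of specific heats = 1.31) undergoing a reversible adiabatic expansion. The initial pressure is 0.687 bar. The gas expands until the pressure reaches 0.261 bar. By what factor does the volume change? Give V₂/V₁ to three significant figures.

V₂/V₁ ≈ 2.09

From PV^γ = const, V₂/V₁ = (P₁/P₂)^(1/γ).
V₂/V₁ = (0.687/0.261)^(0.763) = 2.093.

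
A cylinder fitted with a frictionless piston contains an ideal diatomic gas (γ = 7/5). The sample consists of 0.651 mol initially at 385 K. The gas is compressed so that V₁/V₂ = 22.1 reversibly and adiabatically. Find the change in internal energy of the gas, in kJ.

For a reversible adiabat TV^(γ−1) is constant, so T₂ = T₁ (V₁/V₂)^(γ−1).
T₂ = 385 × 22.1^(2/5) = 1328 K.
Q = 0, so ΔU = W_on_gas = nCᵥΔT with Cᵥ = R/(γ−1) = 20.79 J/(mol·K).
ΔU = 0.651 × 20.79 × (1328 − 385) = 12760 J.

ΔU ≈ 12.8 kJ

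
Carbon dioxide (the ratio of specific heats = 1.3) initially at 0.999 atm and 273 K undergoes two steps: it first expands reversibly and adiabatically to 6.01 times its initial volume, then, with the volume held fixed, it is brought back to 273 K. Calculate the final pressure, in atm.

Adiabatic step (PV^γ = const): P₂ = 0.999×(1/6.01)^(1.3) = 0.09706 atm; T₂ = 273×(1/6.01)^(0.3) = 159.4 K.
Isochoric: P₃ = P₂(T₃/T₂) = 0.09706 × (273/159.4) = 0.1662 atm.

P₃ ≈ 0.166 atm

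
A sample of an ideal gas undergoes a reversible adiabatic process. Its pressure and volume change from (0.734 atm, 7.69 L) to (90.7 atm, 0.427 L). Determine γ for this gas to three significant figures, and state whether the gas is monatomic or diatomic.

γ ≈ 1.67; monatomic

PV^γ = const ⇒ γ = ln(P₂/P₁) / ln(V₁/V₂).
γ = ln(90.7/0.734) / ln(7.69/0.427) = 1.666.
γ ≈ 1.67 is close to 5/3, so the gas is monatomic.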